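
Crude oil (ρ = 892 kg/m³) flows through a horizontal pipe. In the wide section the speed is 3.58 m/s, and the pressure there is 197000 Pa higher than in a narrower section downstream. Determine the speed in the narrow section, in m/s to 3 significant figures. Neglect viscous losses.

21.3 m/s

Horizontal Bernoulli: P₁ + ½ρv₁² = P₂ + ½ρv₂², so v₂² = v₁² + 2(P₁ − P₂)/ρ.
v₂ = √(3.58² + 2·197000/892) = √(12.8 + 442) = 21.3 m/s.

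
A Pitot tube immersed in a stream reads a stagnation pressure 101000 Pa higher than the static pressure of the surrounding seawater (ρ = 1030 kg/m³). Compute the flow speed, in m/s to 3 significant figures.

The dynamic pressure equals the rise in static pressure at the stagnation point: ΔP = ½ρv².
v = √(2ΔP/ρ) = √(2·101000/1030) = 14.0 m/s.

v ≈ 14.0 m/s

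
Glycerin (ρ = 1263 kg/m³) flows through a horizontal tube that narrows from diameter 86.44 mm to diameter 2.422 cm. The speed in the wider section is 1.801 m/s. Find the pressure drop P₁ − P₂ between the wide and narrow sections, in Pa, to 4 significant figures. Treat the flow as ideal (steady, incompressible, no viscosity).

Continuity gives A₁v₁ = A₂v₂, so v₂ = (58.68 cm²)/(4.607 cm²) × 1.801 m/s = 22.94 m/s.
The pipe is horizontal, so Bernoulli reduces to P₁ + ½ρv₁² = P₂ + ½ρv₂².
P₁ − P₂ = ½·1263·(22.94² − 1.801²) = ½·1263·523.0 = 330300 Pa.

ΔP ≈ 330300 Pa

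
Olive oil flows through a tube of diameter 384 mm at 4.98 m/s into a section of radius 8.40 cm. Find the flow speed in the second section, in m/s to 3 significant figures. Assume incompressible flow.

By continuity, v₂ = v₁·A₁/A₂ = 4.98·(1160/222) = 26.0 m/s.

v₂ ≈ 26.0 m/s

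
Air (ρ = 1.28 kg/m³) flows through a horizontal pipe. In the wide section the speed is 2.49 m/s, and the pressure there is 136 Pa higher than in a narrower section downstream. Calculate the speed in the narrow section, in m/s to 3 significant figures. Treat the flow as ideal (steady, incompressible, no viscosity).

v₂ ≈ 14.8 m/s

With h₁ = h₂, rearranging Bernoulli gives v₂ = √(v₁² + 2ΔP/ρ).
v₂ = √(2.49² + 2·136/1.28) = √(6.20 + 212) = 14.8 m/s.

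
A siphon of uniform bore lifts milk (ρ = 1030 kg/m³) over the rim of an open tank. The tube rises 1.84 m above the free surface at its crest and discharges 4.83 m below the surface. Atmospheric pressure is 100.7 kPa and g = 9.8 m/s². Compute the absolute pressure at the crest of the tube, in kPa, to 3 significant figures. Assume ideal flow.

P_top ≈ 33.4 kPa

Bernoulli surface→outlet gives ½v² = g·h_out, so v = √(2·9.8·4.83) = 9.73 m/s.
The bore is uniform, so the speed at the crest is the same v. Bernoulli surface→crest: P_atm = P_top + ½ρv² + ρg·h_top.
P_top = 100700 − ½·1030·9.73² − 1030·9.8·1.84 = 33400 Pa.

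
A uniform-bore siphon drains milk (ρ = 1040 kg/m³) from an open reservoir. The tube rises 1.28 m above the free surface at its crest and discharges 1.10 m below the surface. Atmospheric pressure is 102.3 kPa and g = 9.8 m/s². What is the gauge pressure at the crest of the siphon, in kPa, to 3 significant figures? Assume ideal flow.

From the surface to the outlet (both open to atmosphere, surface at rest): v = √(2g·h_out) = √(2·9.8·1.10) = 4.64 m/s.
Continuity keeps v the same throughout the tube; from surface to crest, P_atm + 0 = P_top + ½ρv² + ρg·h_top.
P_top = 102300 − ½·1040·4.64² − 1040·9.8·1.28 = 78000 Pa. So P_gauge = P_top − P_atm = -24300 Pa.

-24.3 kPa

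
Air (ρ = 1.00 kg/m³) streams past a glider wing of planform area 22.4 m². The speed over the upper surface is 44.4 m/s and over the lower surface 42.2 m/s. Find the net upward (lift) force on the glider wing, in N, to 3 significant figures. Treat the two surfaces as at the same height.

F = 2130 N

With equal heights on the two surfaces, Bernoulli gives P_lower − P_upper = ½ρ(v_upper² − v_lower²).
ΔP = ½·1.00·(44.4² − 42.2²) = 95.3 Pa.
Lift = ΔP · A = 95.3 × 22.4 = 2130 N.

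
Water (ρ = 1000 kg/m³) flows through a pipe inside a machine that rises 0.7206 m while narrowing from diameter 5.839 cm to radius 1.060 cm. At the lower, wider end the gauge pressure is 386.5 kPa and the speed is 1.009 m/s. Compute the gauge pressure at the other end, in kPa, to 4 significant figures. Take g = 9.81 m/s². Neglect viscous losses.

By continuity, v₂ = v₁·A₁/A₂ = 1.009·(26.78/3.530) = 7.654 m/s.
Energy conservation along the streamline gives P₂ = P₁ − ½ρ(v₂² − v₁²) − ρg(h₂ − h₁).
P₂ = 386500 + ½·1000·(1.009² − 7.654²) − 1000·9.81·(+0.7206) = 386500 + (-28780) − (7069) = 350600 Pa.

P₂ ≈ 350.6 kPa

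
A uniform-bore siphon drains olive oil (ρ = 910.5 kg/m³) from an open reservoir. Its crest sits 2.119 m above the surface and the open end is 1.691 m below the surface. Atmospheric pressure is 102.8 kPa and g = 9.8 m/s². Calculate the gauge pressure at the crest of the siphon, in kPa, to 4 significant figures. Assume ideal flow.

Bernoulli surface→outlet gives ½v² = g·h_out, so v = √(2·9.8·1.691) = 5.757 m/s.
The bore is uniform, so the speed at the crest is the same v. Bernoulli surface→crest: P_atm = P_top + ½ρv² + ρg·h_top.
P_top = 102800 − ½·910.5·5.757² − 910.5·9.8·2.119 = 68800 Pa. So P_gauge = P_top − P_atm = -34000 Pa.

P_gauge ≈ -34.00 kPa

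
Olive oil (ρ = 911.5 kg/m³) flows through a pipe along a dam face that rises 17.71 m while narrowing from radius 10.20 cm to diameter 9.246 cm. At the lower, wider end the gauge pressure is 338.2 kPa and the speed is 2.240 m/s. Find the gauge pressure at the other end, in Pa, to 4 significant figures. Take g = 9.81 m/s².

P₂ = 127900 Pa

By continuity, v₂ = v₁·A₁/A₂ = 2.240·(326.9/67.14) = 10.90 m/s.
Energy conservation along the streamline gives P₂ = P₁ − ½ρ(v₂² − v₁²) − ρg(h₂ − h₁).
P₂ = 338200 + ½·911.5·(2.240² − 10.90²) − 911.5·9.81·(+17.71) = 338200 + (-51900) − (158400) = 127900 Pa.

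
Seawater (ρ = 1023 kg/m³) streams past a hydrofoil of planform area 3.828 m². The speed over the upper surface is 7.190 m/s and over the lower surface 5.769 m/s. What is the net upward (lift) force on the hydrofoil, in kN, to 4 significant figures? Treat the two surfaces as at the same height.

The faster flow above has the lower pressure; Bernoulli (same height) gives ΔP = ½ρ(v_up² − v_low²).
ΔP = ½·1023·(7.190² − 5.769²) = 9419 Pa.
Lift = ΔP · A = 9419 × 3.828 = 36060 N.

F = 36.06 kN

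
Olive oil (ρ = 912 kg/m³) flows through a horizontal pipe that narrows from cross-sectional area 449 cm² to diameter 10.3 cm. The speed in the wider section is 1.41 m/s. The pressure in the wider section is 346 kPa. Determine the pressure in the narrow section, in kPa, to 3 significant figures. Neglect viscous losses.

By continuity, v₂ = v₁·A₁/A₂ = 1.41·(449/83.3) = 7.60 m/s.
With no height change, Bernoulli's equation is P₁ + ½ρv₁² = P₂ + ½ρv₂².
P₂ = P₁ − ½ρ(v₂² − v₁²) = 346000 − ½·912·(7.60² − 1.41²) = 346000 − 25400 = 321000 Pa.

P₂ ≈ 321 kPa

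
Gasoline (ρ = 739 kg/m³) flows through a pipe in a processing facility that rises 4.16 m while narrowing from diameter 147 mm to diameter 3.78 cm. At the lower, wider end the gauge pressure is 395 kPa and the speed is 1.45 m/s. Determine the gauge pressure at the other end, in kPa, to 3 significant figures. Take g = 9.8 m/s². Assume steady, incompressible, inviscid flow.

188 kPa

Continuity gives A₁v₁ = A₂v₂, so v₂ = (170 cm²)/(11.2 cm²) × 1.45 m/s = 21.9 m/s.
Energy conservation along the streamline gives P₂ = P₁ − ½ρ(v₂² − v₁²) − ρg(h₂ − h₁).
P₂ = 395000 + ½·739·(1.45² − 21.9²) − 739·9.8·(+4.16) = 395000 + (-177000) − (30100) = 188000 Pa.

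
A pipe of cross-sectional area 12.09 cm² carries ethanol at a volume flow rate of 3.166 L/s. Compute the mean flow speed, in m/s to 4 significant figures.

Q = 3.166 L/s = 0.003166 m³/s.
v = Q/A = 0.003166 / 0.001209 = 2.619 m/s.

v = 2.619 m/s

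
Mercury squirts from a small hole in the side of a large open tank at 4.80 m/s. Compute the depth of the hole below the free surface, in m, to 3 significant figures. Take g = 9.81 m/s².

h ≈ 1.17 m

Inverting v = √(2gh) gives h = v² / 2g.
h = 4.80²/(2·9.81) = 23.0/19.62 = 1.17 m.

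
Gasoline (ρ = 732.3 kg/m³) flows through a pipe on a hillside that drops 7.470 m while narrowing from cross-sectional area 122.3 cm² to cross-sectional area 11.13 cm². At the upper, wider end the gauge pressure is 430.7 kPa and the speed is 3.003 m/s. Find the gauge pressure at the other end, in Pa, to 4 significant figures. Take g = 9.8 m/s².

Mass conservation (A₁v₁ = A₂v₂) gives v₂ = 3.003 × 122.3/11.13 = 33.00 m/s.
Bernoulli: P₁ + ½ρv₁² + ρg h₁ = P₂ + ½ρv₂² + ρg h₂, so P₂ = P₁ + ½ρ(v₁² − v₂²) − ρg(h₂ − h₁).
P₂ = 430700 + ½·732.3·(3.003² − 33.00²) − 732.3·9.8·(−7.470) = 430700 + (-395400) − (-53610) = 88920 Pa.

P₂ ≈ 88920 Pa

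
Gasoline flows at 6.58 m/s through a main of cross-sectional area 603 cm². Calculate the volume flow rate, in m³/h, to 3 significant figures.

Q ≈ 1430 m³/h

Q = A·v = 0.0603 m² × 6.58 m/s = 0.397 m³/s.
Converting: 0.397 m³/s × 3600 = 1430 m³/h.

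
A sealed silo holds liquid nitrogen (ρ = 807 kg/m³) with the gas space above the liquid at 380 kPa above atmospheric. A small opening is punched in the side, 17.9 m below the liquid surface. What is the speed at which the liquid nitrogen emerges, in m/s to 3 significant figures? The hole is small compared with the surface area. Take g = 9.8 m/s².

v = 36.0 m/s

Take point 1 at the surface (v₁ ≈ 0) and point 2 at the hole (at atmospheric pressure). Bernoulli: P₁ + ρg h = P_atm + ½ρv₂².
With P₁ − P_atm = 380000 Pa, v₂ = √(2gh + 2ΔP/ρ) = √(2·9.8·17.9 + 2·380000/807) = 36.0 m/s.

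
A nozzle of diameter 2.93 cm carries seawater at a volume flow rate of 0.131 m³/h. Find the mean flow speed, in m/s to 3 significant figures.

v = 0.0540 m/s

Q = 0.131 m³/h = 0.0000364 m³/s.
v = Q/A = 0.0000364 / 0.000674 = 0.0540 m/s.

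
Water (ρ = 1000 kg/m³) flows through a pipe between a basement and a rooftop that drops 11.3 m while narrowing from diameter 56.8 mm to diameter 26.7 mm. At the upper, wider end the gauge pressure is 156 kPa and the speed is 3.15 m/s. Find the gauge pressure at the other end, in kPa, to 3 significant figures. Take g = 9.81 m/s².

P₂ ≈ 170 kPa

Continuity gives A₁v₁ = A₂v₂, so v₂ = (25.3 cm²)/(5.60 cm²) × 3.15 m/s = 14.3 m/s.
Applying Bernoulli between the two ends and solving for P₂: P₂ = P₁ + ½ρ(v₁² − v₂²) − ρgΔh.
P₂ = 156000 + ½·1000·(3.15² − 14.3²) − 1000·9.81·(−11.3) = 156000 + (-96600) − (-111000) = 170000 Pa.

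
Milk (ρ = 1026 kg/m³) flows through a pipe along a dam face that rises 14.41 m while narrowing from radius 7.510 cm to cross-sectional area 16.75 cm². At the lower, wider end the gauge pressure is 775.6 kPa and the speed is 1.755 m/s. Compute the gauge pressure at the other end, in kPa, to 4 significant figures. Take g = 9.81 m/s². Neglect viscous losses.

Mass conservation (A₁v₁ = A₂v₂) gives v₂ = 1.755 × 177.2/16.75 = 18.56 m/s.
Bernoulli: P₁ + ½ρv₁² + ρg h₁ = P₂ + ½ρv₂² + ρg h₂, so P₂ = P₁ + ½ρ(v₁² − v₂²) − ρg(h₂ − h₁).
P₂ = 775600 + ½·1026·(1.755² − 18.56²) − 1026·9.81·(+14.41) = 775600 + (-175200) − (145000) = 455300 Pa.

455.3 kPa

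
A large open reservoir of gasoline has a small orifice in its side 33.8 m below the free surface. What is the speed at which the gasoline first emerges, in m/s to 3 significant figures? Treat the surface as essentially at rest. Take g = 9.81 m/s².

v ≈ 25.8 m/s

Bernoulli from surface to hole (P equal, v_surface ≈ 0): v = √(2gh) = √(2×9.81×33.8) = 25.8 m/s.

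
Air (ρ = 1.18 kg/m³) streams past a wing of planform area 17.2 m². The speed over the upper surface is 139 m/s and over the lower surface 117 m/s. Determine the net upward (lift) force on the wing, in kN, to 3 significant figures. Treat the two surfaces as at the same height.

F = 57.2 kN

The faster flow above has the lower pressure; Bernoulli (same height) gives ΔP = ½ρ(v_up² − v_low²).
ΔP = ½·1.18·(139² − 117²) = 3320 Pa.
Lift = ΔP · A = 3320 × 17.2 = 57200 N.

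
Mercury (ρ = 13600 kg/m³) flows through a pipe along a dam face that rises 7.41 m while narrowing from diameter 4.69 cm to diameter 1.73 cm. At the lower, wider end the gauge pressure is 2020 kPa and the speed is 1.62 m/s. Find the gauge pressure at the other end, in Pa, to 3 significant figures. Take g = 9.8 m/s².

P₂ ≈ 86300 Pa

Continuity gives A₁v₁ = A₂v₂, so v₂ = (17.3 cm²)/(2.35 cm²) × 1.62 m/s = 11.9 m/s.
Bernoulli: P₁ + ½ρv₁² + ρg h₁ = P₂ + ½ρv₂² + ρg h₂, so P₂ = P₁ + ½ρ(v₁² − v₂²) − ρg(h₂ − h₁).
P₂ = 2020000 + ½·13600·(1.62² − 11.9²) − 13600·9.8·(+7.41) = 2020000 + (-946000) − (988000) = 86300 Pa.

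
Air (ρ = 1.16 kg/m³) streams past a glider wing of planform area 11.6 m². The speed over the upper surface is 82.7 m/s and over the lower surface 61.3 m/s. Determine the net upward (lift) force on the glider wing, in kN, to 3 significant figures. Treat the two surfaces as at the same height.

F ≈ 20.7 kN

The faster flow above has the lower pressure; Bernoulli (same height) gives ΔP = ½ρ(v_up² − v_low²).
ΔP = ½·1.16·(82.7² − 61.3²) = 1790 Pa.
Lift = ΔP · A = 1790 × 11.6 = 20700 N.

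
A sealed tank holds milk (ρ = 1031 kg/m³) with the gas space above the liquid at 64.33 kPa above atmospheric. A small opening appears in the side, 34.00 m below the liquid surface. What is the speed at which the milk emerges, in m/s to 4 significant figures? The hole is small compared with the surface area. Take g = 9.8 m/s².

28.13 m/s

Take point 1 at the surface (v₁ ≈ 0) and point 2 at the hole (at atmospheric pressure). Bernoulli: P₁ + ρg h = P_atm + ½ρv₂².
With P₁ − P_atm = 64330 Pa, v₂ = √(2gh + 2ΔP/ρ) = √(2·9.8·34.00 + 2·64330/1031) = 28.13 m/s.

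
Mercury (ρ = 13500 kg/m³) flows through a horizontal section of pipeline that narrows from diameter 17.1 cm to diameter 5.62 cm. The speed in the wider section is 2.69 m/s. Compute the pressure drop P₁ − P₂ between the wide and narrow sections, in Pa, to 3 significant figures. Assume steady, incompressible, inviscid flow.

ΔP ≈ 4140000 Pa

By continuity, v₂ = v₁·A₁/A₂ = 2.69·(230/24.8) = 24.9 m/s.
Bernoulli (h₁ = h₂): P₁ − P₂ = ½ρ(v₂² − v₁²).
P₁ − P₂ = ½·13500·(24.9² − 2.69²) = ½·13500·613 = 4140000 Pa.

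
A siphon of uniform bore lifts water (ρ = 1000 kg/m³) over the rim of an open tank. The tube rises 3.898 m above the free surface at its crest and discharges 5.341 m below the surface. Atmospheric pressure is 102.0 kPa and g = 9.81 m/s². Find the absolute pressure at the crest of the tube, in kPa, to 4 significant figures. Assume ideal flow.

P_top ≈ 11.37 kPa

Bernoulli surface→outlet gives ½v² = g·h_out, so v = √(2·9.81·5.341) = 10.24 m/s.
With constant cross-section the crest speed equals v; applying Bernoulli from the surface up to the crest, P_top = P_atm − ½ρv² − ρg·h_top.
P_top = 102000 − ½·1000·10.24² − 1000·9.81·3.898 = 11370 Pa.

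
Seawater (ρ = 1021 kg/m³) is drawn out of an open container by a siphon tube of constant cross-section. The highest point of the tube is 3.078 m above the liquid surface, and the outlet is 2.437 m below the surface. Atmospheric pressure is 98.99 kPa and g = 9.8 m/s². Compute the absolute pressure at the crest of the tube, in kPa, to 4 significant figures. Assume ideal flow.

From the surface to the outlet (both open to atmosphere, surface at rest): v = √(2g·h_out) = √(2·9.8·2.437) = 6.911 m/s.
With constant cross-section the crest speed equals v; applying Bernoulli from the surface up to the crest, P_top = P_atm − ½ρv² − ρg·h_top.
P_top = 98990 − ½·1021·6.911² − 1021·9.8·3.078 = 43810 Pa.

P_top ≈ 43.81 kPa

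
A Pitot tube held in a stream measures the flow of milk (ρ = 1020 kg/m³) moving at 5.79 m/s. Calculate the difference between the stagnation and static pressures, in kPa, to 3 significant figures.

ΔP = 17.1 kPa

The dynamic pressure equals the rise in static pressure at the stagnation point: ΔP = ½ρv².
ΔP = ½·1020·5.79² = 17100 Pa.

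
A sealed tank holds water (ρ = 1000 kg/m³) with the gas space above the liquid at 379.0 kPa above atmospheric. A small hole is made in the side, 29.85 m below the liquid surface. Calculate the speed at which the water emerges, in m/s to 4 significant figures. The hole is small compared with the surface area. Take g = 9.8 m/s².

v = 36.65 m/s

Take point 1 at the surface (v₁ ≈ 0) and point 2 at the hole (at atmospheric pressure). Bernoulli: P₁ + ρg h = P_atm + ½ρv₂².
With P₁ − P_atm = 379000 Pa, v₂ = √(2gh + 2ΔP/ρ) = √(2·9.8·29.85 + 2·379000/1000) = 36.65 m/s.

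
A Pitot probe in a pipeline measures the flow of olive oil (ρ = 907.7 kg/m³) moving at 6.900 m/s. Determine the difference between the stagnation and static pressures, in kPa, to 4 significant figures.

21.61 kPa

Bernoulli between the free stream and the stagnation point: ½ρv² = P_stag − P_static.
ΔP = ½·907.7·6.900² = 21610 Pa.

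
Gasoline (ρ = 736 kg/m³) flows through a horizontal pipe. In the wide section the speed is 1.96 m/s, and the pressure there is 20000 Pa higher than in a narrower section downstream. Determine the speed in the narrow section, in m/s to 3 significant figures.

With h₁ = h₂, rearranging Bernoulli gives v₂ = √(v₁² + 2ΔP/ρ).
v₂ = √(1.96² + 2·20000/736) = √(3.84 + 54.3) = 7.63 m/s.

v₂ ≈ 7.63 m/s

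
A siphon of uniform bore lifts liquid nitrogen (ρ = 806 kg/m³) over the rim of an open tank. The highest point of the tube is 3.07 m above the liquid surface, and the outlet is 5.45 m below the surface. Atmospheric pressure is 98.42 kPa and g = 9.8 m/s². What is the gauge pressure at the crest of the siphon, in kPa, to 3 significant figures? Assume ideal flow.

From the surface to the outlet (both open to atmosphere, surface at rest): v = √(2g·h_out) = √(2·9.8·5.45) = 10.3 m/s.
With constant cross-section the crest speed equals v; applying Bernoulli from the surface up to the crest, P_top = P_atm − ½ρv² − ρg·h_top.
P_top = 98420 − ½·806·10.3² − 806·9.8·3.07 = 31100 Pa. So P_gauge = P_top − P_atm = -67300 Pa.

P_gauge ≈ -67.3 kPa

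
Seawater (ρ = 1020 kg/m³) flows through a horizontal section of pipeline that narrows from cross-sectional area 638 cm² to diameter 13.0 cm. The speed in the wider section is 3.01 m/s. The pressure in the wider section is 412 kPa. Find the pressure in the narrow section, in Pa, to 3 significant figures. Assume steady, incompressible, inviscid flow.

By continuity, v₂ = v₁·A₁/A₂ = 3.01·(638/133) = 14.5 m/s.
The pipe is horizontal, so Bernoulli reduces to P₁ + ½ρv₁² = P₂ + ½ρv₂².
P₂ = P₁ − ½ρ(v₂² − v₁²) = 412000 − ½·1020·(14.5² − 3.01²) = 412000 − 102000 = 310000 Pa.

310000 Pa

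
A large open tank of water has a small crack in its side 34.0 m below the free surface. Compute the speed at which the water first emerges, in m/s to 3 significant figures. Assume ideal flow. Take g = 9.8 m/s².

Bernoulli from surface to hole (P equal, v_surface ≈ 0): v = √(2gh) = √(2×9.8×34.0) = 25.8 m/s.

25.8 m/s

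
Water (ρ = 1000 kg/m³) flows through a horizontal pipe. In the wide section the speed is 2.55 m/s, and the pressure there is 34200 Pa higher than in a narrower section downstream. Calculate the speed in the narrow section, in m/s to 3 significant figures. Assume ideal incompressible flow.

v₂ ≈ 8.65 m/s

Along the level pipe P + ½ρv² is conserved, hence v₂² = v₁² + 2(P₁ − P₂)/ρ.
v₂ = √(2.55² + 2·34200/1000) = √(6.50 + 68.4) = 8.65 m/s.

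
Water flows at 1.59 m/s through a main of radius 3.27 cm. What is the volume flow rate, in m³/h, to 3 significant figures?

Q = A·v = 0.00336 m² × 1.59 m/s = 0.00534 m³/s.
Converting: 0.00534 m³/s × 3600 = 19.2 m³/h.

Q ≈ 19.2 m³/h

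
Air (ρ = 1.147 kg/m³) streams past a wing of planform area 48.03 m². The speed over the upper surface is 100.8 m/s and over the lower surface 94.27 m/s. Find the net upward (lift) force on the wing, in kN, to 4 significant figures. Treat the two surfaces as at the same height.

The faster flow above has the lower pressure; Bernoulli (same height) gives ΔP = ½ρ(v_up² − v_low²).
ΔP = ½·1.147·(100.8² − 94.27²) = 730.5 Pa.
Lift = ΔP · A = 730.5 × 48.03 = 35090 N.

F ≈ 35.09 kN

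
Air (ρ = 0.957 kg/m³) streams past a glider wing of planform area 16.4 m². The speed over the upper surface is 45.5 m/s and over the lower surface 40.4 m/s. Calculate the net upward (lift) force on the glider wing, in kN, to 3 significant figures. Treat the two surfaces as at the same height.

F = 3.44 kN

With equal heights on the two surfaces, Bernoulli gives P_lower − P_upper = ½ρ(v_upper² − v_lower²).
ΔP = ½·0.957·(45.5² − 40.4²) = 210 Pa.
Lift = ΔP · A = 210 × 16.4 = 3440 N.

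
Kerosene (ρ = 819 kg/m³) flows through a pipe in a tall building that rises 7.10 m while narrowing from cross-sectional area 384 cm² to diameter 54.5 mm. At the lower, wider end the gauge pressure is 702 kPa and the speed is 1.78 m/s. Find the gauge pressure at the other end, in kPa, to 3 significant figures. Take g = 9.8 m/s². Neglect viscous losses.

Mass conservation (A₁v₁ = A₂v₂) gives v₂ = 1.78 × 384/23.3 = 29.3 m/s.
Energy conservation along the streamline gives P₂ = P₁ − ½ρ(v₂² − v₁²) − ρg(h₂ − h₁).
P₂ = 702000 + ½·819·(1.78² − 29.3²) − 819·9.8·(+7.10) = 702000 + (-350000) − (57000) = 295000 Pa.

P₂ ≈ 295 kPa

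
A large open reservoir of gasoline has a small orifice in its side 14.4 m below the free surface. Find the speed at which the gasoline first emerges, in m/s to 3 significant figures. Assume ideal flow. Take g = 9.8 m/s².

v ≈ 16.8 m/s

Bernoulli from surface to hole (P equal, v_surface ≈ 0): v = √(2gh) = √(2×9.8×14.4) = 16.8 m/s.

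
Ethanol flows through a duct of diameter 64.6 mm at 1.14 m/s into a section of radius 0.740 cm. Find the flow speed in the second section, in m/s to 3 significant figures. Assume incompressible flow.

21.7 m/s

By continuity, v₂ = v₁·A₁/A₂ = 1.14·(32.8/1.72) = 21.7 m/s.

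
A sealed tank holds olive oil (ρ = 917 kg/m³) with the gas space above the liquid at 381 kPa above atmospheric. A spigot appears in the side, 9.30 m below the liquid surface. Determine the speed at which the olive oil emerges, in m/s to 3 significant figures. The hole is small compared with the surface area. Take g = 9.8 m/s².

v ≈ 31.8 m/s

Take point 1 at the surface (v₁ ≈ 0) and point 2 at the hole (at atmospheric pressure). Bernoulli: P₁ + ρg h = P_atm + ½ρv₂².
With P₁ − P_atm = 381000 Pa, v₂ = √(2gh + 2ΔP/ρ) = √(2·9.8·9.30 + 2·381000/917) = 31.8 m/s.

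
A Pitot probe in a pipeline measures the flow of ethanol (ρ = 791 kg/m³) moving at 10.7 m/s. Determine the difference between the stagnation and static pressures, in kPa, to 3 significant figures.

ΔP ≈ 45.3 kPa

At the stagnation point the flow is brought to rest, so Bernoulli gives P_stag − P_static = ½ρv².
ΔP = ½·791·10.7² = 45300 Pa.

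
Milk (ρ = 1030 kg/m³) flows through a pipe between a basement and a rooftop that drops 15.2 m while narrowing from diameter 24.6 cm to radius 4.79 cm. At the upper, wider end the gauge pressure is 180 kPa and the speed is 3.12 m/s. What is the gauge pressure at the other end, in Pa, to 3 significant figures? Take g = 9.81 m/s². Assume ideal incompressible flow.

P₂ = 121000 Pa

By continuity, v₂ = v₁·A₁/A₂ = 3.12·(475/72.1) = 20.6 m/s.
Bernoulli: P₁ + ½ρv₁² + ρg h₁ = P₂ + ½ρv₂² + ρg h₂, so P₂ = P₁ + ½ρ(v₁² − v₂²) − ρg(h₂ − h₁).
P₂ = 180000 + ½·1030·(3.12² − 20.6²) − 1030·9.81·(−15.2) = 180000 + (-213000) − (-154000) = 121000 Pa.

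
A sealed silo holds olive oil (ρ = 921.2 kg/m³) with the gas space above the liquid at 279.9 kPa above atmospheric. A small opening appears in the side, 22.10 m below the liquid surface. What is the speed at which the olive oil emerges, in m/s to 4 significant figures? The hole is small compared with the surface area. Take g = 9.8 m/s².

Take point 1 at the surface (v₁ ≈ 0) and point 2 at the hole (at atmospheric pressure). Bernoulli: P₁ + ρg h = P_atm + ½ρv₂².
With P₁ − P_atm = 279900 Pa, v₂ = √(2gh + 2ΔP/ρ) = √(2·9.8·22.10 + 2·279900/921.2) = 32.26 m/s.

v = 32.26 m/s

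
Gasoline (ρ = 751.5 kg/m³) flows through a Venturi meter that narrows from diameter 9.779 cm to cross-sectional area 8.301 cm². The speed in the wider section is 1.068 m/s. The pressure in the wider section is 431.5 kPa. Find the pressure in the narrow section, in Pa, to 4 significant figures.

Mass conservation (A₁v₁ = A₂v₂) gives v₂ = 1.068 × 75.11/8.301 = 9.663 m/s.
Along the horizontal streamline, P + ½ρv² is constant.
P₂ = P₁ − ½ρ(v₂² − v₁²) = 431500 − ½·751.5·(9.663² − 1.068²) = 431500 − 34660 = 396800 Pa.

P₂ ≈ 396800 Pa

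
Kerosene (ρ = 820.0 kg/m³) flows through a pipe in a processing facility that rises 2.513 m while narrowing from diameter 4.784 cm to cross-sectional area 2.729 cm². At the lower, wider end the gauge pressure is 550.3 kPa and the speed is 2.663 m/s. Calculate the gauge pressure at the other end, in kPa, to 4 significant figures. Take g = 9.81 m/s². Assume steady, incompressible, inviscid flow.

P₂ ≈ 406.8 kPa

By continuity, v₂ = v₁·A₁/A₂ = 2.663·(17.98/2.729) = 17.54 m/s.
Energy conservation along the streamline gives P₂ = P₁ − ½ρ(v₂² − v₁²) − ρg(h₂ − h₁).
P₂ = 550300 + ½·820.0·(2.663² − 17.54²) − 820.0·9.81·(+2.513) = 550300 + (-123200) − (20220) = 406800 Pa.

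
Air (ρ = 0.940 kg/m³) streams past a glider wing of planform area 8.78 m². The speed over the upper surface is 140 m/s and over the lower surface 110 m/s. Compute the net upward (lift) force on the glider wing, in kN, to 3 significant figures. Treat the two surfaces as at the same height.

30.9 kN

With equal heights on the two surfaces, Bernoulli gives P_lower − P_upper = ½ρ(v_upper² − v_lower²).
ΔP = ½·0.940·(140² − 110²) = 3520 Pa.
Lift = ΔP · A = 3520 × 8.78 = 30900 N.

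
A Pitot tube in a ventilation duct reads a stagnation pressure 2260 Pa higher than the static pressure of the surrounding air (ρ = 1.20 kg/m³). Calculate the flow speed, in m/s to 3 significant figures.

At the stagnation point the flow is brought to rest, so Bernoulli gives P_stag − P_static = ½ρv².
v = √(2ΔP/ρ) = √(2·2260/1.20) = 61.4 m/s.

v ≈ 61.4 m/s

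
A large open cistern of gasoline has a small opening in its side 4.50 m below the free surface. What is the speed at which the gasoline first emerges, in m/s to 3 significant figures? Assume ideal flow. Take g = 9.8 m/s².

9.39 m/s

The surface is effectively still and both ends are open, so ½v² = gh and v = √(2·9.8·4.50) = 9.39 m/s.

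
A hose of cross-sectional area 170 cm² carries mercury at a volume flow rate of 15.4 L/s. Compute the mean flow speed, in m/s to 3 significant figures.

v ≈ 0.906 m/s

Q = 15.4 L/s = 0.0154 m³/s.
v = Q/A = 0.0154 / 0.0170 = 0.906 m/s.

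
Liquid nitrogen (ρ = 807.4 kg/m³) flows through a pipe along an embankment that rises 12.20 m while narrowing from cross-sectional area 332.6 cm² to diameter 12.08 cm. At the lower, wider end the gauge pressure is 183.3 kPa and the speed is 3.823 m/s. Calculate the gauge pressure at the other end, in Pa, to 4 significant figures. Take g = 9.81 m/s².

By continuity, v₂ = v₁·A₁/A₂ = 3.823·(332.6/114.6) = 11.09 m/s.
Applying Bernoulli between the two ends and solving for P₂: P₂ = P₁ + ½ρ(v₁² − v₂²) − ρgΔh.
P₂ = 183300 + ½·807.4·(3.823² − 11.09²) − 807.4·9.81·(+12.20) = 183300 + (-43790) − (96630) = 42880 Pa.

42880 Pa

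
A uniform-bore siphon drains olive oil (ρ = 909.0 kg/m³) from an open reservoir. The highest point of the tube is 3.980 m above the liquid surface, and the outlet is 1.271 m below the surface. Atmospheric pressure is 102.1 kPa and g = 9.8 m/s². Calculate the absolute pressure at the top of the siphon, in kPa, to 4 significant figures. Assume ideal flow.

P_top ≈ 55.32 kPa

Bernoulli surface→outlet gives ½v² = g·h_out, so v = √(2·9.8·1.271) = 4.991 m/s.
The bore is uniform, so the speed at the crest is the same v. Bernoulli surface→crest: P_atm = P_top + ½ρv² + ρg·h_top.
P_top = 102100 − ½·909.0·4.991² − 909.0·9.8·3.980 = 55320 Pa.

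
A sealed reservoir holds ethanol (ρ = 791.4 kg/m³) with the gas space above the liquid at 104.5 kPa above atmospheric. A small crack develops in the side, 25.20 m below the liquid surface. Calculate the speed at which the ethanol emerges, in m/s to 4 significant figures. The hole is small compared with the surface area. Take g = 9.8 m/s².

v ≈ 27.53 m/s

Take point 1 at the surface (v₁ ≈ 0) and point 2 at the hole (at atmospheric pressure). Bernoulli: P₁ + ρg h = P_atm + ½ρv₂².
With P₁ − P_atm = 104500 Pa, v₂ = √(2gh + 2ΔP/ρ) = √(2·9.8·25.20 + 2·104500/791.4) = 27.53 m/s.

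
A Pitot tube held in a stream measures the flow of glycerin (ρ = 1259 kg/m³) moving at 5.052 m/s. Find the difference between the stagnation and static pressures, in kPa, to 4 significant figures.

The dynamic pressure equals the rise in static pressure at the stagnation point: ΔP = ½ρv².
ΔP = ½·1259·5.052² = 16070 Pa.

16.07 kPa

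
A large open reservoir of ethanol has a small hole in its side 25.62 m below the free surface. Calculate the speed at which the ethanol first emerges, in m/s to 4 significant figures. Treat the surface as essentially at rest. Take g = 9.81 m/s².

Torricelli's result v = √(2gh) gives v = √(2·9.81·25.62) = 22.42 m/s.

v ≈ 22.42 m/s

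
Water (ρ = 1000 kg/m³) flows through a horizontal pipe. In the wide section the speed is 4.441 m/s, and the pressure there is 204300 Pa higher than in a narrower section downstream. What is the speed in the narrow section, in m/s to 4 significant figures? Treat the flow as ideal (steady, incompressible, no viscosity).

Horizontal Bernoulli: P₁ + ½ρv₁² = P₂ + ½ρv₂², so v₂² = v₁² + 2(P₁ − P₂)/ρ.
v₂ = √(4.441² + 2·204300/1000) = √(19.72 + 408.6) = 20.70 m/s.

20.70 m/s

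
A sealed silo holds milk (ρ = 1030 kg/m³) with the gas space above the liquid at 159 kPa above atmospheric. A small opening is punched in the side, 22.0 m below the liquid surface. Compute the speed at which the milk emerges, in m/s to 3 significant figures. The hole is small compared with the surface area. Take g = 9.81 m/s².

Take point 1 at the surface (v₁ ≈ 0) and point 2 at the hole (at atmospheric pressure). Bernoulli: P₁ + ρg h = P_atm + ½ρv₂².
With P₁ − P_atm = 159000 Pa, v₂ = √(2gh + 2ΔP/ρ) = √(2·9.81·22.0 + 2·159000/1030) = 27.2 m/s.

27.2 m/s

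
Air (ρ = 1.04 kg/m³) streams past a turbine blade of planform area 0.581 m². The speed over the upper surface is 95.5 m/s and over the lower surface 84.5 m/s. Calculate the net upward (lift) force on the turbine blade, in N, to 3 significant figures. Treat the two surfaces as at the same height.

F ≈ 598 N

The faster flow above has the lower pressure; Bernoulli (same height) gives ΔP = ½ρ(v_up² − v_low²).
ΔP = ½·1.04·(95.5² − 84.5²) = 1030 Pa.
Lift = ΔP · A = 1030 × 0.581 = 598 N.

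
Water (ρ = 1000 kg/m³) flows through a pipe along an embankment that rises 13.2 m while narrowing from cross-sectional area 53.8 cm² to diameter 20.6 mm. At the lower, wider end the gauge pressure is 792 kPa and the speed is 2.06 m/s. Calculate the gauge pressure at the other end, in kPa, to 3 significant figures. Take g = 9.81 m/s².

Mass conservation (A₁v₁ = A₂v₂) gives v₂ = 2.06 × 53.8/3.33 = 33.3 m/s.
Applying Bernoulli between the two ends and solving for P₂: P₂ = P₁ + ½ρ(v₁² − v₂²) − ρgΔh.
P₂ = 792000 + ½·1000·(2.06² − 33.3²) − 1000·9.81·(+13.2) = 792000 + (-551000) − (129000) = 112000 Pa.

P₂ = 112 kPa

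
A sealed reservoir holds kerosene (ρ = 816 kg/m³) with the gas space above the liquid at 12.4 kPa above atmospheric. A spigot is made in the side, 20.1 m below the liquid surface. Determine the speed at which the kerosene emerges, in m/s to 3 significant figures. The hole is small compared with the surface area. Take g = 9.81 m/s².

v ≈ 20.6 m/s

Take point 1 at the surface (v₁ ≈ 0) and point 2 at the hole (at atmospheric pressure). Bernoulli: P₁ + ρg h = P_atm + ½ρv₂².
With P₁ − P_atm = 12400 Pa, v₂ = √(2gh + 2ΔP/ρ) = √(2·9.81·20.1 + 2·12400/816) = 20.6 m/s.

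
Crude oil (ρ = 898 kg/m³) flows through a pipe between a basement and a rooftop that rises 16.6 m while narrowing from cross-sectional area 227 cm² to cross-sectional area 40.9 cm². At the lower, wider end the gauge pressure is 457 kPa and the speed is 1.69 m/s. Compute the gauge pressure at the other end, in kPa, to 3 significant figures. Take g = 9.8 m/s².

P₂ = 273 kPa

Continuity gives A₁v₁ = A₂v₂, so v₂ = (227 cm²)/(40.9 cm²) × 1.69 m/s = 9.38 m/s.
Applying Bernoulli between the two ends and solving for P₂: P₂ = P₁ + ½ρ(v₁² − v₂²) − ρgΔh.
P₂ = 457000 + ½·898·(1.69² − 9.38²) − 898·9.8·(+16.6) = 457000 + (-38200) − (146000) = 273000 Pa.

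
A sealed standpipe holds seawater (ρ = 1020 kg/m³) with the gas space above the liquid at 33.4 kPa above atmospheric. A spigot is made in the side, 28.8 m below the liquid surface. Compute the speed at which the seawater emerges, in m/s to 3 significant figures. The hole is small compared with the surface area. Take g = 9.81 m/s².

Take point 1 at the surface (v₁ ≈ 0) and point 2 at the hole (at atmospheric pressure). Bernoulli: P₁ + ρg h = P_atm + ½ρv₂².
With P₁ − P_atm = 33400 Pa, v₂ = √(2gh + 2ΔP/ρ) = √(2·9.81·28.8 + 2·33400/1020) = 25.1 m/s.

v ≈ 25.1 m/s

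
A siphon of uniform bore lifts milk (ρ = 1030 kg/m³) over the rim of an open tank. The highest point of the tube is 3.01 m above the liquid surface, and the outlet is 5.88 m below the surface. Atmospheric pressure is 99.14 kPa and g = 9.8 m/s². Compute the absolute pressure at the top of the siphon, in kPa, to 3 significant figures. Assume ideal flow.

The outlet speed comes from Torricelli: v = √(2g·5.88) = 10.7 m/s.
Continuity keeps v the same throughout the tube; from surface to crest, P_atm + 0 = P_top + ½ρv² + ρg·h_top.
P_top = 99140 − ½·1030·10.7² − 1030·9.8·3.01 = 9400 Pa.

P_top ≈ 9.40 kPa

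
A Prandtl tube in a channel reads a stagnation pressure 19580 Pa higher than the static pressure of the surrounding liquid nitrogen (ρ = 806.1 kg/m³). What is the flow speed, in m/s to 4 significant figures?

At the stagnation point the flow is brought to rest, so Bernoulli gives P_stag − P_static = ½ρv².
v = √(2ΔP/ρ) = √(2·19580/806.1) = 6.970 m/s.

v ≈ 6.970 m/s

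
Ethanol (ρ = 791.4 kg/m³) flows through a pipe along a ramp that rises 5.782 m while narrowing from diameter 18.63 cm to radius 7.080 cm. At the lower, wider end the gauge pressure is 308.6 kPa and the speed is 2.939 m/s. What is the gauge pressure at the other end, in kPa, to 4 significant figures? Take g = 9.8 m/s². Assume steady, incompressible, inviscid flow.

The volume flow rate is constant, so v₂ = (A₁/A₂)v₁ = (272.6/157.5)·2.939 = 5.087 m/s.
Energy conservation along the streamline gives P₂ = P₁ − ½ρ(v₂² − v₁²) − ρg(h₂ − h₁).
P₂ = 308600 + ½·791.4·(2.939² − 5.087²) − 791.4·9.8·(+5.782) = 308600 + (-6824) − (44840) = 256900 Pa.

P₂ = 256.9 kPa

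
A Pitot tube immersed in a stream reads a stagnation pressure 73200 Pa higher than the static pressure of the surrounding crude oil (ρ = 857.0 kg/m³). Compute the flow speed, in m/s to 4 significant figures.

v = 13.07 m/s

At the stagnation point the flow is brought to rest, so Bernoulli gives P_stag − P_static = ½ρv².
v = √(2ΔP/ρ) = √(2·73200/857.0) = 13.07 m/s.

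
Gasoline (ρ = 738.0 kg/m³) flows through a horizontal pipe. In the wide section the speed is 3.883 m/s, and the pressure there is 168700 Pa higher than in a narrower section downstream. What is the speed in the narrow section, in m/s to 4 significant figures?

v₂ ≈ 21.73 m/s

Horizontal Bernoulli: P₁ + ½ρv₁² = P₂ + ½ρv₂², so v₂² = v₁² + 2(P₁ − P₂)/ρ.
v₂ = √(3.883² + 2·168700/738.0) = √(15.08 + 457.2) = 21.73 m/s.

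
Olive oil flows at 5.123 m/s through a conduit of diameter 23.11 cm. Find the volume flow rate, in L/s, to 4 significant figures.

Q ≈ 214.9 L/s

Q = A·v = 0.04195 m² × 5.123 m/s = 0.2149 m³/s.
Converting: 0.2149 m³/s × 1000 = 214.9 L/s.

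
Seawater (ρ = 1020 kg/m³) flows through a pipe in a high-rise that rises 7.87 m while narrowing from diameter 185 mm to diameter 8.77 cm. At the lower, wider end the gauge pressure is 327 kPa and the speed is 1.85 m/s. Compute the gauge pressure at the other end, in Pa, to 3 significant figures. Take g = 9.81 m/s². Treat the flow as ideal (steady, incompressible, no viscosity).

P₂ ≈ 215000 Pa

Continuity gives A₁v₁ = A₂v₂, so v₂ = (269 cm²)/(60.4 cm²) × 1.85 m/s = 8.23 m/s.
Bernoulli: P₁ + ½ρv₁² + ρg h₁ = P₂ + ½ρv₂² + ρg h₂, so P₂ = P₁ + ½ρ(v₁² − v₂²) − ρg(h₂ − h₁).
P₂ = 327000 + ½·1020·(1.85² − 8.23²) − 1020·9.81·(+7.87) = 327000 + (-32800) − (78700) = 215000 Pa.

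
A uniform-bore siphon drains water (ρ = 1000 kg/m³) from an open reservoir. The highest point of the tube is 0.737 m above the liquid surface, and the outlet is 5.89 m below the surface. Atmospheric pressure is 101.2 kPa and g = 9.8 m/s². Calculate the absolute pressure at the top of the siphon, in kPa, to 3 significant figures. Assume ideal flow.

P_top ≈ 36.3 kPa

Bernoulli surface→outlet gives ½v² = g·h_out, so v = √(2·9.8·5.89) = 10.7 m/s.
The bore is uniform, so the speed at the crest is the same v. Bernoulli surface→crest: P_atm = P_top + ½ρv² + ρg·h_top.
P_top = 101200 − ½·1000·10.7² − 1000·9.8·0.737 = 36300 Pa.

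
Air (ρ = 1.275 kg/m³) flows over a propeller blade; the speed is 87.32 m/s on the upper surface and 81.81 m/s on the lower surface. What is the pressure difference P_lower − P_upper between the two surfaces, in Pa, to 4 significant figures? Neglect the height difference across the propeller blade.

The pressure is lower where the speed is higher: ΔP = ½ρ(v_up² − v_low²).
ΔP = ½·1.275·(87.32² − 81.81²) = 594.1 Pa.

594.1 Pa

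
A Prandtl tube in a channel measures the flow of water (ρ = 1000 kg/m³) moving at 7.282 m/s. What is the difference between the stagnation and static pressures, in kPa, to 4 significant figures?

Bernoulli between the free stream and the stagnation point: ½ρv² = P_stag − P_static.
ΔP = ½·1000·7.282² = 26510 Pa.

ΔP = 26.51 kPa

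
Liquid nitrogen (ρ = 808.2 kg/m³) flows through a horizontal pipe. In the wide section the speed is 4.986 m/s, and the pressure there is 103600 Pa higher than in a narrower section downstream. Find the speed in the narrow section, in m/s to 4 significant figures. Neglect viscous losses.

16.77 m/s

With h₁ = h₂, rearranging Bernoulli gives v₂ = √(v₁² + 2ΔP/ρ).
v₂ = √(4.986² + 2·103600/808.2) = √(24.86 + 256.4) = 16.77 m/s.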